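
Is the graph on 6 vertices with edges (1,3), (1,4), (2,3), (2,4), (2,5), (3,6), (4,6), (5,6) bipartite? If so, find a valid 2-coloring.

Step 1: Attempt 2-coloring using BFS:
  Start at vertex 1, assign color 0
  Color vertex 3 with color 1 (neighbor of 1)
  Color vertex 4 with color 1 (neighbor of 1)
  Color vertex 2 with color 0 (neighbor of 3)
  Color vertex 6 with color 0 (neighbor of 3)
  Color vertex 5 with color 1 (neighbor of 2)

Step 2: 2-coloring succeeded. No conflicts found.
  Set A (color 0): {1, 2, 6}
  Set B (color 1): {3, 4, 5}

The graph is bipartite with partition {1, 2, 6}, {3, 4, 5}.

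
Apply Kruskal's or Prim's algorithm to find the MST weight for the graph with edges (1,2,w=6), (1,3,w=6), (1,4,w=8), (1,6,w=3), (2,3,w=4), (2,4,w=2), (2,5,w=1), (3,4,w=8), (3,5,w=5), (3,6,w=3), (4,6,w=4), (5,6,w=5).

Apply Kruskal's algorithm (sort edges by weight, add if no cycle):

Sorted edges by weight:
  (2,5) w=1
  (2,4) w=2
  (1,6) w=3
  (3,6) w=3
  (2,3) w=4
  (4,6) w=4
  (3,5) w=5
  (5,6) w=5
  (1,2) w=6
  (1,3) w=6
  (1,4) w=8
  (3,4) w=8

Add edge (2,5) w=1 -- no cycle. Running total: 1
Add edge (2,4) w=2 -- no cycle. Running total: 3
Add edge (1,6) w=3 -- no cycle. Running total: 6
Add edge (3,6) w=3 -- no cycle. Running total: 9
Add edge (2,3) w=4 -- no cycle. Running total: 13

MST edges: (2,5,w=1), (2,4,w=2), (1,6,w=3), (3,6,w=3), (2,3,w=4)
Total MST weight: 1 + 2 + 3 + 3 + 4 = 13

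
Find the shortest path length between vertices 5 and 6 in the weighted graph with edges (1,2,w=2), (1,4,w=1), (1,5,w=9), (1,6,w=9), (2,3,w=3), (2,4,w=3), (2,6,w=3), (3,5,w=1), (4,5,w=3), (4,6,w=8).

Step 1: Build adjacency list with weights:
  1: 2(w=2), 4(w=1), 5(w=9), 6(w=9)
  2: 1(w=2), 3(w=3), 4(w=3), 6(w=3)
  3: 2(w=3), 5(w=1)
  4: 1(w=1), 2(w=3), 5(w=3), 6(w=8)
  5: 1(w=9), 3(w=1), 4(w=3)
  6: 1(w=9), 2(w=3), 4(w=8)

Step 2: Apply Dijkstra's algorithm from vertex 5:
  Visit vertex 5 (distance=0)
    Update dist[1] = 9
    Update dist[3] = 1
    Update dist[4] = 3
  Visit vertex 3 (distance=1)
    Update dist[2] = 4
  Visit vertex 4 (distance=3)
    Update dist[1] = 4
    Update dist[6] = 11
  Visit vertex 1 (distance=4)
  Visit vertex 2 (distance=4)
    Update dist[6] = 7
  Visit vertex 6 (distance=7)

Step 3: Shortest path: 5 -> 3 -> 2 -> 6
Total weight: 1 + 3 + 3 = 7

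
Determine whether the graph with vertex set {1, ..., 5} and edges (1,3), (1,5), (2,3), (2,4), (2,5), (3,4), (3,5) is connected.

Step 1: Build adjacency list from edges:
  1: 3, 5
  2: 3, 4, 5
  3: 1, 2, 4, 5
  4: 2, 3
  5: 1, 2, 3

Step 2: Run BFS/DFS from vertex 1:
  Visited: {1, 3, 5, 2, 4}
  Reached 5 of 5 vertices

Step 3: All 5 vertices reached from vertex 1, so the graph is connected.
Answer: Yes, the graph is connected.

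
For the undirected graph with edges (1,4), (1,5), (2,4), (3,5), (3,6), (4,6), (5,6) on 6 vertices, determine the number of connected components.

Step 1: Build adjacency list from edges:
  1: 4, 5
  2: 4
  3: 5, 6
  4: 1, 2, 6
  5: 1, 3, 6
  6: 3, 4, 5

Step 2: Run BFS/DFS from vertex 1:
  Visited: {1, 4, 5, 2, 6, 3}
  Reached 6 of 6 vertices

Step 3: All 6 vertices reached from vertex 1, so the graph is connected.
Number of connected components: 1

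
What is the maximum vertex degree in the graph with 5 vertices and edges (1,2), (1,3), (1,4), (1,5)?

Step 1: Count edges incident to each vertex:
  deg(1) = 4 (neighbors: 2, 3, 4, 5)
  deg(2) = 1 (neighbors: 1)
  deg(3) = 1 (neighbors: 1)
  deg(4) = 1 (neighbors: 1)
  deg(5) = 1 (neighbors: 1)

Step 2: Find maximum:
  max(4, 1, 1, 1, 1) = 4 (vertex 1)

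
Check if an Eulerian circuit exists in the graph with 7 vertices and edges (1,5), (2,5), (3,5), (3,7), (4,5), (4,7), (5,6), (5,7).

Step 1: Find the degree of each vertex:
  deg(1) = 1
  deg(2) = 1
  deg(3) = 2
  deg(4) = 2
  deg(5) = 6
  deg(6) = 1
  deg(7) = 3

Step 2: Count vertices with odd degree:
  Odd-degree vertices: 1, 2, 6, 7 (4 total)

Step 3: Apply Euler's theorem:
  - Eulerian circuit exists iff graph is connected and all vertices have even degree
  - Eulerian path exists iff graph is connected and has 0 or 2 odd-degree vertices

Graph has 4 odd-degree vertices (need 0 or 2).
Neither Eulerian path nor Eulerian circuit exists.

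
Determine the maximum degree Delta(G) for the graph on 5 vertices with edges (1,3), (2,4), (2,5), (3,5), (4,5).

Step 1: Count edges incident to each vertex:
  deg(1) = 1 (neighbors: 3)
  deg(2) = 2 (neighbors: 4, 5)
  deg(3) = 2 (neighbors: 1, 5)
  deg(4) = 2 (neighbors: 2, 5)
  deg(5) = 3 (neighbors: 2, 3, 4)

Step 2: Find maximum:
  max(1, 2, 2, 2, 3) = 3 (vertex 5)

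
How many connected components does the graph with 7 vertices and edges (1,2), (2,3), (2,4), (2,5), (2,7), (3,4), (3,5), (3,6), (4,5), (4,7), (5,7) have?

Step 1: Build adjacency list from edges:
  1: 2
  2: 1, 3, 4, 5, 7
  3: 2, 4, 5, 6
  4: 2, 3, 5, 7
  5: 2, 3, 4, 7
  6: 3
  7: 2, 4, 5

Step 2: Run BFS/DFS from vertex 1:
  Visited: {1, 2, 3, 4, 5, 7, 6}
  Reached 7 of 7 vertices

Step 3: All 7 vertices reached from vertex 1, so the graph is connected.
Number of connected components: 1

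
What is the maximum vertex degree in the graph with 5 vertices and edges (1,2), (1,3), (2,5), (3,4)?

Step 1: Count edges incident to each vertex:
  deg(1) = 2 (neighbors: 2, 3)
  deg(2) = 2 (neighbors: 1, 5)
  deg(3) = 2 (neighbors: 1, 4)
  deg(4) = 1 (neighbors: 3)
  deg(5) = 1 (neighbors: 2)

Step 2: Find maximum:
  max(2, 2, 2, 1, 1) = 2 (vertex 1)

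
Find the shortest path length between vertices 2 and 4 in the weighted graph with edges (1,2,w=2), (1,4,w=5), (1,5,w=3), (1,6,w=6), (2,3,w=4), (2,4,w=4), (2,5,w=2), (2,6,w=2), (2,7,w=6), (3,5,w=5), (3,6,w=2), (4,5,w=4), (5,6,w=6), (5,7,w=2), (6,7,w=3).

Step 1: Build adjacency list with weights:
  1: 2(w=2), 4(w=5), 5(w=3), 6(w=6)
  2: 1(w=2), 3(w=4), 4(w=4), 5(w=2), 6(w=2), 7(w=6)
  3: 2(w=4), 5(w=5), 6(w=2)
  4: 1(w=5), 2(w=4), 5(w=4)
  5: 1(w=3), 2(w=2), 3(w=5), 4(w=4), 6(w=6), 7(w=2)
  6: 1(w=6), 2(w=2), 3(w=2), 5(w=6), 7(w=3)
  7: 2(w=6), 5(w=2), 6(w=3)

Step 2: Apply Dijkstra's algorithm from vertex 2:
  Visit vertex 2 (distance=0)
    Update dist[1] = 2
    Update dist[3] = 4
    Update dist[4] = 4
    Update dist[5] = 2
    Update dist[6] = 2
    Update dist[7] = 6
  Visit vertex 1 (distance=2)
  Visit vertex 5 (distance=2)
    Update dist[7] = 4
  Visit vertex 6 (distance=2)
  Visit vertex 3 (distance=4)
  Visit vertex 4 (distance=4)

Step 3: Shortest path: 2 -> 4
Total weight: 4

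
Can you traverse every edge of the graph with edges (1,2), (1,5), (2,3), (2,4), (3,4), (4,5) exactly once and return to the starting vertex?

Step 1: Find the degree of each vertex:
  deg(1) = 2
  deg(2) = 3
  deg(3) = 2
  deg(4) = 3
  deg(5) = 2

Step 2: Count vertices with odd degree:
  Odd-degree vertices: 2, 4 (2 total)

Step 3: Apply Euler's theorem:
  - Eulerian circuit exists iff graph is connected and all vertices have even degree
  - Eulerian path exists iff graph is connected and has 0 or 2 odd-degree vertices

Graph is connected with exactly 2 odd-degree vertices (2, 4).
Eulerian path exists (starting and ending at the odd-degree vertices), but no Eulerian circuit.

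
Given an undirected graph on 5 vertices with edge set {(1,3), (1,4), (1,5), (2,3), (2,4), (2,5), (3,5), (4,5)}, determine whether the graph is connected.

Step 1: Build adjacency list from edges:
  1: 3, 4, 5
  2: 3, 4, 5
  3: 1, 2, 5
  4: 1, 2, 5
  5: 1, 2, 3, 4

Step 2: Run BFS/DFS from vertex 1:
  Visited: {1, 3, 4, 5, 2}
  Reached 5 of 5 vertices

Step 3: All 5 vertices reached from vertex 1, so the graph is connected.
Answer: Yes, the graph is connected.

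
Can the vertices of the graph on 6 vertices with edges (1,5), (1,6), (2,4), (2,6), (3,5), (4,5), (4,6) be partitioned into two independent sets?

Step 1: Attempt 2-coloring using BFS:
  Start at vertex 1, assign color 0
  Color vertex 5 with color 1 (neighbor of 1)
  Color vertex 6 with color 1 (neighbor of 1)
  Color vertex 3 with color 0 (neighbor of 5)
  Color vertex 4 with color 0 (neighbor of 5)
  Color vertex 2 with color 0 (neighbor of 6)

Step 2: Conflict found! Vertices 4 and 2 are adjacent but have the same color.
This means the graph contains an odd cycle.

The graph is NOT bipartite.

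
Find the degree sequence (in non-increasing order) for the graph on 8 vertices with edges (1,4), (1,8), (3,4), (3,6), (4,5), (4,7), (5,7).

Step 1: Count edges incident to each vertex:
  deg(1) = 2 (neighbors: 4, 8)
  deg(2) = 0 (neighbors: none)
  deg(3) = 2 (neighbors: 4, 6)
  deg(4) = 4 (neighbors: 1, 3, 5, 7)
  deg(5) = 2 (neighbors: 4, 7)
  deg(6) = 1 (neighbors: 3)
  deg(7) = 2 (neighbors: 4, 5)
  deg(8) = 1 (neighbors: 1)

Step 2: Sort degrees in non-increasing order:
  Degrees: [2, 0, 2, 4, 2, 1, 2, 1] -> sorted: [4, 2, 2, 2, 2, 1, 1, 0]

Degree sequence: [4, 2, 2, 2, 2, 1, 1, 0]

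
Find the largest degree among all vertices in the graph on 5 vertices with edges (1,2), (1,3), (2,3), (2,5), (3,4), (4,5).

Step 1: Count edges incident to each vertex:
  deg(1) = 2 (neighbors: 2, 3)
  deg(2) = 3 (neighbors: 1, 3, 5)
  deg(3) = 3 (neighbors: 1, 2, 4)
  deg(4) = 2 (neighbors: 3, 5)
  deg(5) = 2 (neighbors: 2, 4)

Step 2: Find maximum:
  max(2, 3, 3, 2, 2) = 3 (vertex 2)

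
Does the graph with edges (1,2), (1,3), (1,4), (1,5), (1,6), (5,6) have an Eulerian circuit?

Step 1: Find the degree of each vertex:
  deg(1) = 5
  deg(2) = 1
  deg(3) = 1
  deg(4) = 1
  deg(5) = 2
  deg(6) = 2

Step 2: Count vertices with odd degree:
  Odd-degree vertices: 1, 2, 3, 4 (4 total)

Step 3: Apply Euler's theorem:
  - Eulerian circuit exists iff graph is connected and all vertices have even degree
  - Eulerian path exists iff graph is connected and has 0 or 2 odd-degree vertices

Graph has 4 odd-degree vertices (need 0 or 2).
Neither Eulerian path nor Eulerian circuit exists.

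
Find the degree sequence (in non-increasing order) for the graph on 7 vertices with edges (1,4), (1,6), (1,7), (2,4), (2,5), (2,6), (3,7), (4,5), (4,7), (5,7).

Step 1: Count edges incident to each vertex:
  deg(1) = 3 (neighbors: 4, 6, 7)
  deg(2) = 3 (neighbors: 4, 5, 6)
  deg(3) = 1 (neighbors: 7)
  deg(4) = 4 (neighbors: 1, 2, 5, 7)
  deg(5) = 3 (neighbors: 2, 4, 7)
  deg(6) = 2 (neighbors: 1, 2)
  deg(7) = 4 (neighbors: 1, 3, 4, 5)

Step 2: Sort degrees in non-increasing order:
  Degrees: [3, 3, 1, 4, 3, 2, 4] -> sorted: [4, 4, 3, 3, 3, 2, 1]

Degree sequence: [4, 4, 3, 3, 3, 2, 1]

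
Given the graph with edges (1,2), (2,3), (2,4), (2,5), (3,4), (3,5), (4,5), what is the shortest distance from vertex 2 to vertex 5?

Step 1: Build adjacency list:
  1: 2
  2: 1, 3, 4, 5
  3: 2, 4, 5
  4: 2, 3, 5
  5: 2, 3, 4

Step 2: BFS from vertex 2 to find shortest path to 5:
  vertex 1 reached at distance 1
  vertex 3 reached at distance 1
  vertex 4 reached at distance 1
  vertex 5 reached at distance 1

Step 3: Shortest path: 2 -> 5
Path length: 1 edge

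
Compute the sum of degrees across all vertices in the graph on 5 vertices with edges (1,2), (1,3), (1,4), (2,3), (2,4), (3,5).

Step 1: Count edges incident to each vertex:
  deg(1) = 3 (neighbors: 2, 3, 4)
  deg(2) = 3 (neighbors: 1, 3, 4)
  deg(3) = 3 (neighbors: 1, 2, 5)
  deg(4) = 2 (neighbors: 1, 2)
  deg(5) = 1 (neighbors: 3)

Step 2: Sum all degrees:
  3 + 3 + 3 + 2 + 1 = 12

Verification: sum of degrees = 2 * |E| = 2 * 6 = 12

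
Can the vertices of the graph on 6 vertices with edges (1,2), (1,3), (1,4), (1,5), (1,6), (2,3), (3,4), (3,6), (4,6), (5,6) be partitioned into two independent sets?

Step 1: Attempt 2-coloring using BFS:
  Start at vertex 1, assign color 0
  Color vertex 2 with color 1 (neighbor of 1)
  Color vertex 3 with color 1 (neighbor of 1)
  Color vertex 4 with color 1 (neighbor of 1)
  Color vertex 5 with color 1 (neighbor of 1)
  Color vertex 6 with color 1 (neighbor of 1)

Step 2: Conflict found! Vertices 2 and 3 are adjacent but have the same color.
This means the graph contains an odd cycle.

The graph is NOT bipartite.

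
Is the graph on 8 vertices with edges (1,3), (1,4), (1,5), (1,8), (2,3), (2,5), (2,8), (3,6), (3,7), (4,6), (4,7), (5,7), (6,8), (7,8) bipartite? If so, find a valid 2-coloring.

Step 1: Attempt 2-coloring using BFS:
  Start at vertex 1, assign color 0
  Color vertex 3 with color 1 (neighbor of 1)
  Color vertex 4 with color 1 (neighbor of 1)
  Color vertex 5 with color 1 (neighbor of 1)
  Color vertex 8 with color 1 (neighbor of 1)
  Color vertex 2 with color 0 (neighbor of 3)
  Color vertex 6 with color 0 (neighbor of 3)
  Color vertex 7 with color 0 (neighbor of 3)

Step 2: 2-coloring succeeded. No conflicts found.
  Set A (color 0): {1, 2, 6, 7}
  Set B (color 1): {3, 4, 5, 8}

The graph is bipartite with partition {1, 2, 6, 7}, {3, 4, 5, 8}.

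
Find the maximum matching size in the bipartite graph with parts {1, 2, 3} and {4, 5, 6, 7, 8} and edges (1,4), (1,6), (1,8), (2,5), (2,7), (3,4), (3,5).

Step 1: List the neighbors of each left vertex:
  1: 4, 6, 8
  2: 5, 7
  3: 4, 5

Step 2: Greedily match left vertices, then look for augmenting paths:
  Match 1 -- 6
  Match 2 -- 5
  Match 3 -- 4
  No augmenting path remains.

Step 3: Verify this is maximum:
  Matching size 3 = min(|L|, |R|) = min(3, 5), which is an upper bound, so this matching is maximum.

Maximum matching: {(1,6), (2,5), (3,4)}
Size: 3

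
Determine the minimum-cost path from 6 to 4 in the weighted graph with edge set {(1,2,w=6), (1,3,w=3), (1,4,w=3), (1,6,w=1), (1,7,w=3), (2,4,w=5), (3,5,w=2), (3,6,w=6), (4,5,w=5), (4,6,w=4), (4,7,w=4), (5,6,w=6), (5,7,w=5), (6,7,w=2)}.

Step 1: Build adjacency list with weights:
  1: 2(w=6), 3(w=3), 4(w=3), 6(w=1), 7(w=3)
  2: 1(w=6), 4(w=5)
  3: 1(w=3), 5(w=2), 6(w=6)
  4: 1(w=3), 2(w=5), 5(w=5), 6(w=4), 7(w=4)
  5: 3(w=2), 4(w=5), 6(w=6), 7(w=5)
  6: 1(w=1), 3(w=6), 4(w=4), 5(w=6), 7(w=2)
  7: 1(w=3), 4(w=4), 5(w=5), 6(w=2)

Step 2: Apply Dijkstra's algorithm from vertex 6:
  Visit vertex 6 (distance=0)
    Update dist[1] = 1
    Update dist[3] = 6
    Update dist[4] = 4
    Update dist[5] = 6
    Update dist[7] = 2
  Visit vertex 1 (distance=1)
    Update dist[2] = 7
    Update dist[3] = 4
  Visit vertex 7 (distance=2)
  Visit vertex 3 (distance=4)
  Visit vertex 4 (distance=4)

Step 3: Shortest path: 6 -> 4
Total weight: 4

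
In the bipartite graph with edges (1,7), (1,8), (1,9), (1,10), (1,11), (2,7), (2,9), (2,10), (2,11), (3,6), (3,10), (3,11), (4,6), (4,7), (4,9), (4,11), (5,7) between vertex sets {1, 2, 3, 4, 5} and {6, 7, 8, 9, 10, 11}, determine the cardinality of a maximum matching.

Step 1: List the neighbors of each left vertex:
  1: 7, 8, 9, 10, 11
  2: 7, 9, 10, 11
  3: 6, 10, 11
  4: 6, 7, 9, 11
  5: 7

Step 2: Greedily match left vertices, then look for augmenting paths:
  Match 1 -- 8
  Match 2 -- 9
  Match 3 -- 6
  Match 4 -- 11
  Match 5 -- 7
  No augmenting path remains.

Step 3: Verify this is maximum:
  Matching size 5 = min(|L|, |R|) = min(5, 6), which is an upper bound, so this matching is maximum.

Maximum matching: {(1,8), (2,9), (3,6), (4,11), (5,7)}
Size: 5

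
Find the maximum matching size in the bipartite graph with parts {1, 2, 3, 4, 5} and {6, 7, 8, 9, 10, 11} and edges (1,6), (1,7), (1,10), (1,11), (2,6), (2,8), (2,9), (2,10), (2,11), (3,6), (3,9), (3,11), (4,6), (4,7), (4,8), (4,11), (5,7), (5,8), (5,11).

Step 1: List the neighbors of each left vertex:
  1: 6, 7, 10, 11
  2: 6, 8, 9, 10, 11
  3: 6, 9, 11
  4: 6, 7, 8, 11
  5: 7, 8, 11

Step 2: Greedily match left vertices, then look for augmenting paths:
  Match 1 -- 6
  Match 2 -- 8
  Match 3 -- 9
  Match 4 -- 7
  Match 5 -- 11
  No augmenting path remains.

Step 3: Verify this is maximum:
  Matching size 5 = min(|L|, |R|) = min(5, 6), which is an upper bound, so this matching is maximum.

Maximum matching: {(1,6), (2,8), (3,9), (4,7), (5,11)}
Size: 5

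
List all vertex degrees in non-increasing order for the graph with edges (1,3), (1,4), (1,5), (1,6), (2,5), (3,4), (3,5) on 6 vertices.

Step 1: Count edges incident to each vertex:
  deg(1) = 4 (neighbors: 3, 4, 5, 6)
  deg(2) = 1 (neighbors: 5)
  deg(3) = 3 (neighbors: 1, 4, 5)
  deg(4) = 2 (neighbors: 1, 3)
  deg(5) = 3 (neighbors: 1, 2, 3)
  deg(6) = 1 (neighbors: 1)

Step 2: Sort degrees in non-increasing order:
  Degrees: [4, 1, 3, 2, 3, 1] -> sorted: [4, 3, 3, 2, 1, 1]

Degree sequence: [4, 3, 3, 2, 1, 1]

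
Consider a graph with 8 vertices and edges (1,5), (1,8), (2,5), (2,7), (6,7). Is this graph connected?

Step 1: Build adjacency list from edges:
  1: 5, 8
  2: 5, 7
  3: (none)
  4: (none)
  5: 1, 2
  6: 7
  7: 2, 6
  8: 1

Step 2: Run BFS/DFS from vertex 1:
  Visited: {1, 5, 8, 2, 7, 6}
  Reached 6 of 8 vertices

Step 3: Only 6 of 8 vertices reached. Graph is disconnected.
Connected components: {1, 2, 5, 6, 7, 8}, {3}, {4}
Answer: No, the graph is not connected (3 components).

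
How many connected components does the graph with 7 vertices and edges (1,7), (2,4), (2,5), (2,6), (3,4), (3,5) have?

Step 1: Build adjacency list from edges:
  1: 7
  2: 4, 5, 6
  3: 4, 5
  4: 2, 3
  5: 2, 3
  6: 2
  7: 1

Step 2: Run BFS/DFS from vertex 1:
  Visited: {1, 7}
  Reached 2 of 7 vertices

Step 3: Only 2 of 7 vertices reached. Graph is disconnected.
Connected components: {1, 7}, {2, 3, 4, 5, 6}
Number of connected components: 2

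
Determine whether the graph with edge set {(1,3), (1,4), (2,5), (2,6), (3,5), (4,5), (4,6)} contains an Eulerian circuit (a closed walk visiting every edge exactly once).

Step 1: Find the degree of each vertex:
  deg(1) = 2
  deg(2) = 2
  deg(3) = 2
  deg(4) = 3
  deg(5) = 3
  deg(6) = 2

Step 2: Count vertices with odd degree:
  Odd-degree vertices: 4, 5 (2 total)

Step 3: Apply Euler's theorem:
  - Eulerian circuit exists iff graph is connected and all vertices have even degree
  - Eulerian path exists iff graph is connected and has 0 or 2 odd-degree vertices

Graph is connected with exactly 2 odd-degree vertices (4, 5).
Eulerian path exists (starting and ending at the odd-degree vertices), but no Eulerian circuit.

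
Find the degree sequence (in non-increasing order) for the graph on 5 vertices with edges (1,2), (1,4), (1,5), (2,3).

Step 1: Count edges incident to each vertex:
  deg(1) = 3 (neighbors: 2, 4, 5)
  deg(2) = 2 (neighbors: 1, 3)
  deg(3) = 1 (neighbors: 2)
  deg(4) = 1 (neighbors: 1)
  deg(5) = 1 (neighbors: 1)

Step 2: Sort degrees in non-increasing order:
  Degrees: [3, 2, 1, 1, 1] -> sorted: [3, 2, 1, 1, 1]

Degree sequence: [3, 2, 1, 1, 1]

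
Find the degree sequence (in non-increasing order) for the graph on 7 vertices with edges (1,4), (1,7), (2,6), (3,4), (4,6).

Step 1: Count edges incident to each vertex:
  deg(1) = 2 (neighbors: 4, 7)
  deg(2) = 1 (neighbors: 6)
  deg(3) = 1 (neighbors: 4)
  deg(4) = 3 (neighbors: 1, 3, 6)
  deg(5) = 0 (neighbors: none)
  deg(6) = 2 (neighbors: 2, 4)
  deg(7) = 1 (neighbors: 1)

Step 2: Sort degrees in non-increasing order:
  Degrees: [2, 1, 1, 3, 0, 2, 1] -> sorted: [3, 2, 2, 1, 1, 1, 0]

Degree sequence: [3, 2, 2, 1, 1, 1, 0]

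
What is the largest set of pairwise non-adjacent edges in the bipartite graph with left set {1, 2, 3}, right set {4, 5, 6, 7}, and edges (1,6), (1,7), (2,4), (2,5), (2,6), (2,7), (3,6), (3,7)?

Step 1: List the neighbors of each left vertex:
  1: 6, 7
  2: 4, 5, 6, 7
  3: 6, 7

Step 2: Greedily match left vertices, then look for augmenting paths:
  Match 1 -- 6
  Match 2 -- 4
  Match 3 -- 7
  No augmenting path remains.

Step 3: Verify this is maximum:
  Matching size 3 = min(|L|, |R|) = min(3, 4), which is an upper bound, so this matching is maximum.

Maximum matching: {(1,6), (2,4), (3,7)}
Size: 3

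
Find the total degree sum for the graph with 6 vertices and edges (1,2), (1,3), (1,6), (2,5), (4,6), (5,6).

Step 1: Count edges incident to each vertex:
  deg(1) = 3 (neighbors: 2, 3, 6)
  deg(2) = 2 (neighbors: 1, 5)
  deg(3) = 1 (neighbors: 1)
  deg(4) = 1 (neighbors: 6)
  deg(5) = 2 (neighbors: 2, 6)
  deg(6) = 3 (neighbors: 1, 4, 5)

Step 2: Sum all degrees:
  3 + 2 + 1 + 1 + 2 + 3 = 12

Verification: sum of degrees = 2 * |E| = 2 * 6 = 12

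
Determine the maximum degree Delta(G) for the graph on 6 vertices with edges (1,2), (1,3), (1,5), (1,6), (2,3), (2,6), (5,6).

Step 1: Count edges incident to each vertex:
  deg(1) = 4 (neighbors: 2, 3, 5, 6)
  deg(2) = 3 (neighbors: 1, 3, 6)
  deg(3) = 2 (neighbors: 1, 2)
  deg(4) = 0 (neighbors: none)
  deg(5) = 2 (neighbors: 1, 6)
  deg(6) = 3 (neighbors: 1, 2, 5)

Step 2: Find maximum:
  max(4, 3, 2, 0, 2, 3) = 4 (vertex 1)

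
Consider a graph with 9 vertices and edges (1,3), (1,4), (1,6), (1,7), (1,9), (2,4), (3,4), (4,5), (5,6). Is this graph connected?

Step 1: Build adjacency list from edges:
  1: 3, 4, 6, 7, 9
  2: 4
  3: 1, 4
  4: 1, 2, 3, 5
  5: 4, 6
  6: 1, 5
  7: 1
  8: (none)
  9: 1

Step 2: Run BFS/DFS from vertex 1:
  Visited: {1, 3, 4, 6, 7, 9, 2, 5}
  Reached 8 of 9 vertices

Step 3: Only 8 of 9 vertices reached. Graph is disconnected.
Connected components: {1, 2, 3, 4, 5, 6, 7, 9}, {8}
Answer: No, the graph is not connected (2 components).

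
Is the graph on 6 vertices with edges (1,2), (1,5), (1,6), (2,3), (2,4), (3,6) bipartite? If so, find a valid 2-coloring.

Step 1: Attempt 2-coloring using BFS:
  Start at vertex 1, assign color 0
  Color vertex 2 with color 1 (neighbor of 1)
  Color vertex 5 with color 1 (neighbor of 1)
  Color vertex 6 with color 1 (neighbor of 1)
  Color vertex 3 with color 0 (neighbor of 2)
  Color vertex 4 with color 0 (neighbor of 2)

Step 2: 2-coloring succeeded. No conflicts found.
  Set A (color 0): {1, 3, 4}
  Set B (color 1): {2, 5, 6}

The graph is bipartite with partition {1, 3, 4}, {2, 5, 6}.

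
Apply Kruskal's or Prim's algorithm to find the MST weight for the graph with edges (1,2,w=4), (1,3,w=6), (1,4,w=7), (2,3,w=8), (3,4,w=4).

Apply Kruskal's algorithm (sort edges by weight, add if no cycle):

Sorted edges by weight:
  (1,2) w=4
  (3,4) w=4
  (1,3) w=6
  (1,4) w=7
  (2,3) w=8

Add edge (1,2) w=4 -- no cycle. Running total: 4
Add edge (3,4) w=4 -- no cycle. Running total: 8
Add edge (1,3) w=6 -- no cycle. Running total: 14

MST edges: (1,2,w=4), (3,4,w=4), (1,3,w=6)
Total MST weight: 4 + 4 + 6 = 14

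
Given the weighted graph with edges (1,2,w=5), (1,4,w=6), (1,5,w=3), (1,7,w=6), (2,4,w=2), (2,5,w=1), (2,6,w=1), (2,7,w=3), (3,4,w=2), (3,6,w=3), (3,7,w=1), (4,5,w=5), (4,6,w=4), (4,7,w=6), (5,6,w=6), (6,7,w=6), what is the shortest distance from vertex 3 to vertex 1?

Step 1: Build adjacency list with weights:
  1: 2(w=5), 4(w=6), 5(w=3), 7(w=6)
  2: 1(w=5), 4(w=2), 5(w=1), 6(w=1), 7(w=3)
  3: 4(w=2), 6(w=3), 7(w=1)
  4: 1(w=6), 2(w=2), 3(w=2), 5(w=5), 6(w=4), 7(w=6)
  5: 1(w=3), 2(w=1), 4(w=5), 6(w=6)
  6: 2(w=1), 3(w=3), 4(w=4), 5(w=6), 7(w=6)
  7: 1(w=6), 2(w=3), 3(w=1), 4(w=6), 6(w=6)

Step 2: Apply Dijkstra's algorithm from vertex 3:
  Visit vertex 3 (distance=0)
    Update dist[4] = 2
    Update dist[6] = 3
    Update dist[7] = 1
  Visit vertex 7 (distance=1)
    Update dist[1] = 7
    Update dist[2] = 4
  Visit vertex 4 (distance=2)
    Update dist[5] = 7
  Visit vertex 6 (distance=3)
  Visit vertex 2 (distance=4)
    Update dist[5] = 5
  Visit vertex 5 (distance=5)
  Visit vertex 1 (distance=7)

Step 3: Shortest path: 3 -> 7 -> 1
Total weight: 1 + 6 = 7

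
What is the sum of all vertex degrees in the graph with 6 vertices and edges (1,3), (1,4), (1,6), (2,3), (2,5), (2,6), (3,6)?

Step 1: Count edges incident to each vertex:
  deg(1) = 3 (neighbors: 3, 4, 6)
  deg(2) = 3 (neighbors: 3, 5, 6)
  deg(3) = 3 (neighbors: 1, 2, 6)
  deg(4) = 1 (neighbors: 1)
  deg(5) = 1 (neighbors: 2)
  deg(6) = 3 (neighbors: 1, 2, 3)

Step 2: Sum all degrees:
  3 + 3 + 3 + 1 + 1 + 3 = 14

Verification: sum of degrees = 2 * |E| = 2 * 7 = 14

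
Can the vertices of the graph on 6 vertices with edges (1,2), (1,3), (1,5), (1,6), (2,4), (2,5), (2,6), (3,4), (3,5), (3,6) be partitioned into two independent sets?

Step 1: Attempt 2-coloring using BFS:
  Start at vertex 1, assign color 0
  Color vertex 2 with color 1 (neighbor of 1)
  Color vertex 3 with color 1 (neighbor of 1)
  Color vertex 5 with color 1 (neighbor of 1)
  Color vertex 6 with color 1 (neighbor of 1)
  Color vertex 4 with color 0 (neighbor of 2)

Step 2: Conflict found! Vertices 2 and 5 are adjacent but have the same color.
This means the graph contains an odd cycle.

The graph is NOT bipartite.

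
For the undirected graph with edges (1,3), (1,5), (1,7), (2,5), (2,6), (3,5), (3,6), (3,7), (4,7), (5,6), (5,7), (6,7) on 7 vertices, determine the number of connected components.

Step 1: Build adjacency list from edges:
  1: 3, 5, 7
  2: 5, 6
  3: 1, 5, 6, 7
  4: 7
  5: 1, 2, 3, 6, 7
  6: 2, 3, 5, 7
  7: 1, 3, 4, 5, 6

Step 2: Run BFS/DFS from vertex 1:
  Visited: {1, 3, 5, 7, 6, 2, 4}
  Reached 7 of 7 vertices

Step 3: All 7 vertices reached from vertex 1, so the graph is connected.
Number of connected components: 1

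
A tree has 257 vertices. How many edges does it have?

A tree on n vertices always has exactly n - 1 edges.
For n = 257: edges = 257 - 1 = 256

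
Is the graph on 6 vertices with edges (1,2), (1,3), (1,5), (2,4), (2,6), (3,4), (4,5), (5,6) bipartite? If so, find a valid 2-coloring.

Step 1: Attempt 2-coloring using BFS:
  Start at vertex 1, assign color 0
  Color vertex 2 with color 1 (neighbor of 1)
  Color vertex 3 with color 1 (neighbor of 1)
  Color vertex 5 with color 1 (neighbor of 1)
  Color vertex 4 with color 0 (neighbor of 2)
  Color vertex 6 with color 0 (neighbor of 2)

Step 2: 2-coloring succeeded. No conflicts found.
  Set A (color 0): {1, 4, 6}
  Set B (color 1): {2, 3, 5}

The graph is bipartite with partition {1, 4, 6}, {2, 3, 5}.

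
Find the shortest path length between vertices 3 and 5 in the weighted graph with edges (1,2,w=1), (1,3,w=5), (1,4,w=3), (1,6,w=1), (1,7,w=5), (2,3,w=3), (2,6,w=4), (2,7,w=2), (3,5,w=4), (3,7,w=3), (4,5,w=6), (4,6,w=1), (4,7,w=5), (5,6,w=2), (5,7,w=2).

Step 1: Build adjacency list with weights:
  1: 2(w=1), 3(w=5), 4(w=3), 6(w=1), 7(w=5)
  2: 1(w=1), 3(w=3), 6(w=4), 7(w=2)
  3: 1(w=5), 2(w=3), 5(w=4), 7(w=3)
  4: 1(w=3), 5(w=6), 6(w=1), 7(w=5)
  5: 3(w=4), 4(w=6), 6(w=2), 7(w=2)
  6: 1(w=1), 2(w=4), 4(w=1), 5(w=2)
  7: 1(w=5), 2(w=2), 3(w=3), 4(w=5), 5(w=2)

Step 2: Apply Dijkstra's algorithm from vertex 3:
  Visit vertex 3 (distance=0)
    Update dist[1] = 5
    Update dist[2] = 3
    Update dist[5] = 4
    Update dist[7] = 3
  Visit vertex 2 (distance=3)
    Update dist[1] = 4
    Update dist[6] = 7
  Visit vertex 7 (distance=3)
    Update dist[4] = 8
  Visit vertex 1 (distance=4)
    Update dist[4] = 7
    Update dist[6] = 5
  Visit vertex 5 (distance=4)

Step 3: Shortest path: 3 -> 5
Total weight: 4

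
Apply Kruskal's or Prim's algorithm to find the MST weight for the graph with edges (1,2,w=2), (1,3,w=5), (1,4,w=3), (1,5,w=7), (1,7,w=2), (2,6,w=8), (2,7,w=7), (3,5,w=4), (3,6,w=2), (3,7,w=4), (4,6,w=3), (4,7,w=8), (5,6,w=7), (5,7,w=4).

Apply Kruskal's algorithm (sort edges by weight, add if no cycle):

Sorted edges by weight:
  (1,7) w=2
  (1,2) w=2
  (3,6) w=2
  (1,4) w=3
  (4,6) w=3
  (3,5) w=4
  (3,7) w=4
  (5,7) w=4
  (1,3) w=5
  (1,5) w=7
  (2,7) w=7
  (5,6) w=7
  (2,6) w=8
  (4,7) w=8

Add edge (1,7) w=2 -- no cycle. Running total: 2
Add edge (1,2) w=2 -- no cycle. Running total: 4
Add edge (3,6) w=2 -- no cycle. Running total: 6
Add edge (1,4) w=3 -- no cycle. Running total: 9
Add edge (4,6) w=3 -- no cycle. Running total: 12
Add edge (3,5) w=4 -- no cycle. Running total: 16

MST edges: (1,7,w=2), (1,2,w=2), (3,6,w=2), (1,4,w=3), (4,6,w=3), (3,5,w=4)
Total MST weight: 2 + 2 + 2 + 3 + 3 + 4 = 16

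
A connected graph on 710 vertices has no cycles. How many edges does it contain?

A tree on n vertices always has exactly n - 1 edges.
For n = 710: edges = 710 - 1 = 709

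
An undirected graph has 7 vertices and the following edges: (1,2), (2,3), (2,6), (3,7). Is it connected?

Step 1: Build adjacency list from edges:
  1: 2
  2: 1, 3, 6
  3: 2, 7
  4: (none)
  5: (none)
  6: 2
  7: 3

Step 2: Run BFS/DFS from vertex 1:
  Visited: {1, 2, 3, 6, 7}
  Reached 5 of 7 vertices

Step 3: Only 5 of 7 vertices reached. Graph is disconnected.
Connected components: {1, 2, 3, 6, 7}, {4}, {5}
Answer: No, the graph is not connected (3 components).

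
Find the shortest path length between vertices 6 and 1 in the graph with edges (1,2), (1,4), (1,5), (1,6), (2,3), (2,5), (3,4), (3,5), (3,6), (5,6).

Step 1: Build adjacency list:
  1: 2, 4, 5, 6
  2: 1, 3, 5
  3: 2, 4, 5, 6
  4: 1, 3
  5: 1, 2, 3, 6
  6: 1, 3, 5

Step 2: BFS from vertex 6 to find shortest path to 1:
  vertex 1 reached at distance 1

Step 3: Shortest path: 6 -> 1
Path length: 1 edge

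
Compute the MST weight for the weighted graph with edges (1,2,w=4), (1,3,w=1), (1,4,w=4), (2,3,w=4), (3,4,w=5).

Apply Kruskal's algorithm (sort edges by weight, add if no cycle):

Sorted edges by weight:
  (1,3) w=1
  (1,2) w=4
  (1,4) w=4
  (2,3) w=4
  (3,4) w=5

Add edge (1,3) w=1 -- no cycle. Running total: 1
Add edge (1,2) w=4 -- no cycle. Running total: 5
Add edge (1,4) w=4 -- no cycle. Running total: 9

MST edges: (1,3,w=1), (1,2,w=4), (1,4,w=4)
Total MST weight: 1 + 4 + 4 = 9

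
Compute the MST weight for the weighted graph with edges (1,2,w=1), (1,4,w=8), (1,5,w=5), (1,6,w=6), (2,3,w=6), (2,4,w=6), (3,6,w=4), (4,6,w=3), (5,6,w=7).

Apply Kruskal's algorithm (sort edges by weight, add if no cycle):

Sorted edges by weight:
  (1,2) w=1
  (4,6) w=3
  (3,6) w=4
  (1,5) w=5
  (1,6) w=6
  (2,3) w=6
  (2,4) w=6
  (5,6) w=7
  (1,4) w=8

Add edge (1,2) w=1 -- no cycle. Running total: 1
Add edge (4,6) w=3 -- no cycle. Running total: 4
Add edge (3,6) w=4 -- no cycle. Running total: 8
Add edge (1,5) w=5 -- no cycle. Running total: 13
Add edge (1,6) w=6 -- no cycle. Running total: 19

MST edges: (1,2,w=1), (4,6,w=3), (3,6,w=4), (1,5,w=5), (1,6,w=6)
Total MST weight: 1 + 3 + 4 + 5 + 6 = 19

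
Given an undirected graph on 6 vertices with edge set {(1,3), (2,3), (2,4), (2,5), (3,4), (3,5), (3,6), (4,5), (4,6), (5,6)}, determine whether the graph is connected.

Step 1: Build adjacency list from edges:
  1: 3
  2: 3, 4, 5
  3: 1, 2, 4, 5, 6
  4: 2, 3, 5, 6
  5: 2, 3, 4, 6
  6: 3, 4, 5

Step 2: Run BFS/DFS from vertex 1:
  Visited: {1, 3, 2, 4, 5, 6}
  Reached 6 of 6 vertices

Step 3: All 6 vertices reached from vertex 1, so the graph is connected.
Answer: Yes, the graph is connected.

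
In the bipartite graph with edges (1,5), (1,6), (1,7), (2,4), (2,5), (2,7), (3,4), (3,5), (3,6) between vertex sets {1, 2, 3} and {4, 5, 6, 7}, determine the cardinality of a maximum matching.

Step 1: List the neighbors of each left vertex:
  1: 5, 6, 7
  2: 4, 5, 7
  3: 4, 5, 6

Step 2: Greedily match left vertices, then look for augmenting paths:
  Match 1 -- 5
  Match 2 -- 4
  Match 3 -- 6
  No augmenting path remains.

Step 3: Verify this is maximum:
  Matching size 3 = min(|L|, |R|) = min(3, 4), which is an upper bound, so this matching is maximum.

Maximum matching: {(1,5), (2,4), (3,6)}
Size: 3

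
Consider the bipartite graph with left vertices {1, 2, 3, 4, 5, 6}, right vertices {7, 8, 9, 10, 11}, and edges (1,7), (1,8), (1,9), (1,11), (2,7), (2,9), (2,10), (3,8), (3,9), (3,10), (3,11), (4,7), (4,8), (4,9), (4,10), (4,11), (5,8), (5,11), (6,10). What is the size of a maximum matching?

Step 1: List the neighbors of each left vertex:
  1: 7, 8, 9, 11
  2: 7, 9, 10
  3: 8, 9, 10, 11
  4: 7, 8, 9, 10, 11
  5: 8, 11
  6: 10

Step 2: Greedily match left vertices, then look for augmenting paths:
  Match 1 -- 7
  Match 2 -- 9
  Match 3 -- 8
  Match 4 -- 10
  Match 5 -- 11
  No augmenting path remains.

Step 3: Verify this is maximum:
  Matching size 5 = min(|L|, |R|) = min(6, 5), which is an upper bound, so this matching is maximum.

Maximum matching: {(1,7), (2,9), (3,8), (4,10), (5,11)}
Size: 5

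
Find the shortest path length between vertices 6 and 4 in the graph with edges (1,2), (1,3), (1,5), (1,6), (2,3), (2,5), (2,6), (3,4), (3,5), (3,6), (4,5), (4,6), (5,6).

Step 1: Build adjacency list:
  1: 2, 3, 5, 6
  2: 1, 3, 5, 6
  3: 1, 2, 4, 5, 6
  4: 3, 5, 6
  5: 1, 2, 3, 4, 6
  6: 1, 2, 3, 4, 5

Step 2: BFS from vertex 6 to find shortest path to 4:
  vertex 1 reached at distance 1
  vertex 2 reached at distance 1
  vertex 3 reached at distance 1
  vertex 4 reached at distance 1

Step 3: Shortest path: 6 -> 4
Path length: 1 edge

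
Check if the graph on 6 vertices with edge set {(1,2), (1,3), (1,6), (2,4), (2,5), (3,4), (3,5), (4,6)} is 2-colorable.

Step 1: Attempt 2-coloring using BFS:
  Start at vertex 1, assign color 0
  Color vertex 2 with color 1 (neighbor of 1)
  Color vertex 3 with color 1 (neighbor of 1)
  Color vertex 6 with color 1 (neighbor of 1)
  Color vertex 4 with color 0 (neighbor of 2)
  Color vertex 5 with color 0 (neighbor of 2)

Step 2: 2-coloring succeeded. No conflicts found.
  Set A (color 0): {1, 4, 5}
  Set B (color 1): {2, 3, 6}

The graph is bipartite with partition {1, 4, 5}, {2, 3, 6}.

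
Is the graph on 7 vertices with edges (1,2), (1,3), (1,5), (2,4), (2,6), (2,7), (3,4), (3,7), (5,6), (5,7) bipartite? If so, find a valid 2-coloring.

Step 1: Attempt 2-coloring using BFS:
  Start at vertex 1, assign color 0
  Color vertex 2 with color 1 (neighbor of 1)
  Color vertex 3 with color 1 (neighbor of 1)
  Color vertex 5 with color 1 (neighbor of 1)
  Color vertex 4 with color 0 (neighbor of 2)
  Color vertex 6 with color 0 (neighbor of 2)
  Color vertex 7 with color 0 (neighbor of 2)

Step 2: 2-coloring succeeded. No conflicts found.
  Set A (color 0): {1, 4, 6, 7}
  Set B (color 1): {2, 3, 5}

The graph is bipartite with partition {1, 4, 6, 7}, {2, 3, 5}.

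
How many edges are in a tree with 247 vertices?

A tree on n vertices always has exactly n - 1 edges.
For n = 247: edges = 247 - 1 = 246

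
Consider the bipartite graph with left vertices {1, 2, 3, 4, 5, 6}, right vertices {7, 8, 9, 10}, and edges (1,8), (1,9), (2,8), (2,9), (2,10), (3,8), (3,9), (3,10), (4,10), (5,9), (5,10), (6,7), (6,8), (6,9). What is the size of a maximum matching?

Step 1: List the neighbors of each left vertex:
  1: 8, 9
  2: 8, 9, 10
  3: 8, 9, 10
  4: 10
  5: 9, 10
  6: 7, 8, 9

Step 2: Greedily match left vertices, then look for augmenting paths:
  Match 1 -- 8
  Match 2 -- 9
  Match 3 -- 10
  Match 6 -- 7
  No augmenting path remains.

Step 3: Verify this is maximum:
  Matching size 4 = min(|L|, |R|) = min(6, 4), which is an upper bound, so this matching is maximum.

Maximum matching: {(1,8), (2,9), (3,10), (6,7)}
Size: 4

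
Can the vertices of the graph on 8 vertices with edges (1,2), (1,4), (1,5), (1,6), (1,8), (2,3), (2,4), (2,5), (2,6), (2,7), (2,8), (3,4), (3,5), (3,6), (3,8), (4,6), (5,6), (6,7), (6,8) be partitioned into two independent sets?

Step 1: Attempt 2-coloring using BFS:
  Start at vertex 1, assign color 0
  Color vertex 2 with color 1 (neighbor of 1)
  Color vertex 4 with color 1 (neighbor of 1)
  Color vertex 5 with color 1 (neighbor of 1)
  Color vertex 6 with color 1 (neighbor of 1)
  Color vertex 8 with color 1 (neighbor of 1)
  Color vertex 3 with color 0 (neighbor of 2)

Step 2: Conflict found! Vertices 2 and 4 are adjacent but have the same color.
This means the graph contains an odd cycle.

The graph is NOT bipartite.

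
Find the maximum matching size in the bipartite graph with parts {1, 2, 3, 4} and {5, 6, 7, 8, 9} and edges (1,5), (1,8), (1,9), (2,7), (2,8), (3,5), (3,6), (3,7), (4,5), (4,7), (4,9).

Step 1: List the neighbors of each left vertex:
  1: 5, 8, 9
  2: 7, 8
  3: 5, 6, 7
  4: 5, 7, 9

Step 2: Greedily match left vertices, then look for augmenting paths:
  Match 1 -- 5
  Match 2 -- 7
  Match 3 -- 6
  Match 4 -- 9
  No augmenting path remains.

Step 3: Verify this is maximum:
  Matching size 4 = min(|L|, |R|) = min(4, 5), which is an upper bound, so this matching is maximum.

Maximum matching: {(1,5), (2,7), (3,6), (4,9)}
Size: 4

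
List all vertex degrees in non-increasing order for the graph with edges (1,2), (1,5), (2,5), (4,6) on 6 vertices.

Step 1: Count edges incident to each vertex:
  deg(1) = 2 (neighbors: 2, 5)
  deg(2) = 2 (neighbors: 1, 5)
  deg(3) = 0 (neighbors: none)
  deg(4) = 1 (neighbors: 6)
  deg(5) = 2 (neighbors: 1, 2)
  deg(6) = 1 (neighbors: 4)

Step 2: Sort degrees in non-increasing order:
  Degrees: [2, 2, 0, 1, 2, 1] -> sorted: [2, 2, 2, 1, 1, 0]

Degree sequence: [2, 2, 2, 1, 1, 0]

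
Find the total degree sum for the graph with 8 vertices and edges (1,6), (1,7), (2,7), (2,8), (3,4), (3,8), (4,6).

Step 1: Count edges incident to each vertex:
  deg(1) = 2 (neighbors: 6, 7)
  deg(2) = 2 (neighbors: 7, 8)
  deg(3) = 2 (neighbors: 4, 8)
  deg(4) = 2 (neighbors: 3, 6)
  deg(5) = 0 (neighbors: none)
  deg(6) = 2 (neighbors: 1, 4)
  deg(7) = 2 (neighbors: 1, 2)
  deg(8) = 2 (neighbors: 2, 3)

Step 2: Sum all degrees:
  2 + 2 + 2 + 2 + 0 + 2 + 2 + 2 = 14

Verification: sum of degrees = 2 * |E| = 2 * 7 = 14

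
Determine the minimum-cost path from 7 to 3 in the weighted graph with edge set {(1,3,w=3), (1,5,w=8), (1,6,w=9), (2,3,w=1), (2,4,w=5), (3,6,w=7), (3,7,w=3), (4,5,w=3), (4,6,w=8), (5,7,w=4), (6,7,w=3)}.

Step 1: Build adjacency list with weights:
  1: 3(w=3), 5(w=8), 6(w=9)
  2: 3(w=1), 4(w=5)
  3: 1(w=3), 2(w=1), 6(w=7), 7(w=3)
  4: 2(w=5), 5(w=3), 6(w=8)
  5: 1(w=8), 4(w=3), 7(w=4)
  6: 1(w=9), 3(w=7), 4(w=8), 7(w=3)
  7: 3(w=3), 5(w=4), 6(w=3)

Step 2: Apply Dijkstra's algorithm from vertex 7:
  Visit vertex 7 (distance=0)
    Update dist[3] = 3
    Update dist[5] = 4
    Update dist[6] = 3
  Visit vertex 3 (distance=3)
    Update dist[1] = 6
    Update dist[2] = 4

Step 3: Shortest path: 7 -> 3
Total weight: 3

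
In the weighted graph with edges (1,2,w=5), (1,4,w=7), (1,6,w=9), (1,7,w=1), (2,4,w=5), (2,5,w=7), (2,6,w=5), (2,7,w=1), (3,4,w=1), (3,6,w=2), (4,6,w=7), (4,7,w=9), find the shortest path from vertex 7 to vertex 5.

Step 1: Build adjacency list with weights:
  1: 2(w=5), 4(w=7), 6(w=9), 7(w=1)
  2: 1(w=5), 4(w=5), 5(w=7), 6(w=5), 7(w=1)
  3: 4(w=1), 6(w=2)
  4: 1(w=7), 2(w=5), 3(w=1), 6(w=7), 7(w=9)
  5: 2(w=7)
  6: 1(w=9), 2(w=5), 3(w=2), 4(w=7)
  7: 1(w=1), 2(w=1), 4(w=9)

Step 2: Apply Dijkstra's algorithm from vertex 7:
  Visit vertex 7 (distance=0)
    Update dist[1] = 1
    Update dist[2] = 1
    Update dist[4] = 9
  Visit vertex 1 (distance=1)
    Update dist[4] = 8
    Update dist[6] = 10
  Visit vertex 2 (distance=1)
    Update dist[4] = 6
    Update dist[5] = 8
    Update dist[6] = 6
  Visit vertex 4 (distance=6)
    Update dist[3] = 7
  Visit vertex 6 (distance=6)
  Visit vertex 3 (distance=7)
  Visit vertex 5 (distance=8)

Step 3: Shortest path: 7 -> 2 -> 5
Total weight: 1 + 7 = 8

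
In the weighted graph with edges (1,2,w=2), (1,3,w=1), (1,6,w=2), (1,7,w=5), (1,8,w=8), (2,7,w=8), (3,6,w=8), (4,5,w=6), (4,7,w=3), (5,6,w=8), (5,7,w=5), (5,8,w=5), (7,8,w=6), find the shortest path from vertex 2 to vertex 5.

Step 1: Build adjacency list with weights:
  1: 2(w=2), 3(w=1), 6(w=2), 7(w=5), 8(w=8)
  2: 1(w=2), 7(w=8)
  3: 1(w=1), 6(w=8)
  4: 5(w=6), 7(w=3)
  5: 4(w=6), 6(w=8), 7(w=5), 8(w=5)
  6: 1(w=2), 3(w=8), 5(w=8)
  7: 1(w=5), 2(w=8), 4(w=3), 5(w=5), 8(w=6)
  8: 1(w=8), 5(w=5), 7(w=6)

Step 2: Apply Dijkstra's algorithm from vertex 2:
  Visit vertex 2 (distance=0)
    Update dist[1] = 2
    Update dist[7] = 8
  Visit vertex 1 (distance=2)
    Update dist[3] = 3
    Update dist[6] = 4
    Update dist[7] = 7
    Update dist[8] = 10
  Visit vertex 3 (distance=3)
  Visit vertex 6 (distance=4)
    Update dist[5] = 12
  Visit vertex 7 (distance=7)
    Update dist[4] = 10
  Visit vertex 4 (distance=10)
  Visit vertex 8 (distance=10)
  Visit vertex 5 (distance=12)

Step 3: Shortest path: 2 -> 1 -> 6 -> 5
Total weight: 2 + 2 + 8 = 12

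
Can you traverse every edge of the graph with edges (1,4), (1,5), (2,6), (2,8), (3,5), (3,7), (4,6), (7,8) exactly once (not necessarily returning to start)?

Step 1: Find the degree of each vertex:
  deg(1) = 2
  deg(2) = 2
  deg(3) = 2
  deg(4) = 2
  deg(5) = 2
  deg(6) = 2
  deg(7) = 2
  deg(8) = 2

Step 2: Count vertices with odd degree:
  All vertices have even degree (0 odd-degree vertices)

Step 3: Apply Euler's theorem:
  - Eulerian circuit exists iff graph is connected and all vertices have even degree
  - Eulerian path exists iff graph is connected and has 0 or 2 odd-degree vertices

Graph is connected with 0 odd-degree vertices.
Both Eulerian circuit and Eulerian path exist.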